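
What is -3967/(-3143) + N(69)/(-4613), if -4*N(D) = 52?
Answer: 2620090/2071237 ≈ 1.2650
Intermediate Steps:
N(D) = -13 (N(D) = -¼*52 = -13)
-3967/(-3143) + N(69)/(-4613) = -3967/(-3143) - 13/(-4613) = -3967*(-1/3143) - 13*(-1/4613) = 3967/3143 + 13/4613 = 2620090/2071237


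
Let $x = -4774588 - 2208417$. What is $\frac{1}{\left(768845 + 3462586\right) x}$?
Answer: $- \frac{1}{29548103830155} \approx -3.3843 \cdot 10^{-14}$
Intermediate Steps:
$x = -6983005$ ($x = -4774588 - 2208417 = -6983005$)
$\frac{1}{\left(768845 + 3462586\right) x} = \frac{1}{\left(768845 + 3462586\right) \left(-6983005\right)} = \frac{1}{4231431} \left(- \frac{1}{6983005}\right) = - \frac{1}{29548103830155}$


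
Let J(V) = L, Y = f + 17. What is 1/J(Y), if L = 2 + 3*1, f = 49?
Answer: 1/5 ≈ 0.20000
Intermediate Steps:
L = 5 (L = 2 + 3 = 5)
Y = 66 (Y = 49 + 17 = 66)
J(V) = 5
1/J(Y) = 1/5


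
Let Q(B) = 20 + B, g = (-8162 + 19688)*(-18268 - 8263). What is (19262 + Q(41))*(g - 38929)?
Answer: -5909654245905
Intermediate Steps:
g = -305796306 (g = 11526*(-26531) = -305796306)
(19262 + Q(41))*(g - 38929) = (19262 + (20 + 41))*(-305796306 - 38929) = (19262 + 61)*(-305835235) = 19323*(-305835235) = -5909654245905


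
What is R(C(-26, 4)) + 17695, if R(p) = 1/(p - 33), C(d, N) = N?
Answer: 513154/29 ≈ 17695.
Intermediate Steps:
R(p) = 1/(-33 + p)
R(C(-26, 4)) + 17695 = 1/(-33 + 4) + 17695 = 1/(-29) + 17695 = -1/29 + 17695 = 513154/29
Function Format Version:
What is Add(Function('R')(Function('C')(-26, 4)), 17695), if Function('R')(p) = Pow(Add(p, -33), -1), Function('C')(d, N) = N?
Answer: Rational(513154, 29) ≈ 17695.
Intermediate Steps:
Function('R')(p) = Pow(Add(-33, p), -1)
Add(Function('R')(Function('C')(-26, 4)), 17695) = Add(Pow(Add(-33, 4), -1), 17695) = Add(Pow(-29, -1), 17695) = Add(Rational(-1, 29), 17695) = Rational(513154, 29)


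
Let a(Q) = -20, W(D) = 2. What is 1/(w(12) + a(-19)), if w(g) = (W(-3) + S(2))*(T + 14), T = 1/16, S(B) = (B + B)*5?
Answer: 8/2315 ≈ 0.0034557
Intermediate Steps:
S(B) = 10*B (S(B) = (2*B)*5 = 10*B)
T = 1/16 ≈ 0.062500
w(g) = 2475/8 (w(g) = (2 + 10*2)*(1/16 + 14) = (2 + 20)*(225/16) = 22*(225/16) = 2475/8)
1/(w(12) + a(-19)) = 1/(2475/8 - 20) = 1/(2315/8) = 8/2315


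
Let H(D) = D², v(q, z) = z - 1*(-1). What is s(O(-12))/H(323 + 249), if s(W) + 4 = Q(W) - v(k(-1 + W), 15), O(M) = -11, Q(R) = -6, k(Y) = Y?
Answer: -1/12584 ≈ -7.9466e-5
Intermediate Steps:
v(q, z) = 1 + z (v(q, z) = z + 1 = 1 + z)
s(W) = -26 (s(W) = -4 + (-6 - (1 + 15)) = -4 + (-6 - 1*16) = -4 + (-6 - 16) = -4 - 22 = -26)
s(O(-12))/H(323 + 249) = -26/(323 + 249)² = -26/(572²) = -26/327184 = -26*1/327184 = -1/12584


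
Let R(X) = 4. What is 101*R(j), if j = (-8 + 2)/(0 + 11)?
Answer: 404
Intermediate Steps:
j = -6/11 ≈ -0.54545
101*R(j) = 101*4 = 404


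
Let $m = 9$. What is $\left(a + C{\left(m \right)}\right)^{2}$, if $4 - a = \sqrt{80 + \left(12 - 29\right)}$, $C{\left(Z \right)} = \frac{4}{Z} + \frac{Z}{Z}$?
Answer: $\frac{7504}{81} - \frac{98 \sqrt{7}}{3} \approx 6.2141$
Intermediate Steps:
$C{\left(Z \right)} = 1 + \frac{4}{Z}$ ($C{\left(Z \right)} = \frac{4}{Z} + 1 = 1 + \frac{4}{Z}$)
$a = 4 - 3 \sqrt{7}$ ($a = 4 - \sqrt{80 + \left(12 - 29\right)} = 4 - \sqrt{80 - 17} = 4 - \sqrt{63} = 4 - 3 \sqrt{7} \approx -3.9373$)
$\left(a + C{\left(m \right)}\right)^{2} = \left(\left(4 - 3 \sqrt{7}\right) + \frac{4 + 9}{9}\right)^{2} = \left(\left(4 - 3 \sqrt{7}\right) + \frac{1}{9} \cdot 13\right)^{2} = \left(\left(4 - 3 \sqrt{7}\right) + \frac{13}{9}\right)^{2} = \left(\frac{49}{9} - 3 \sqrt{7}\right)^{2}$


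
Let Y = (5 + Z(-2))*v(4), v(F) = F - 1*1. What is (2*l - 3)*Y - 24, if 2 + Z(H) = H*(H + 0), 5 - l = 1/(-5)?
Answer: 657/5 ≈ 131.40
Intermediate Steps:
v(F) = -1 + F (v(F) = F - 1 = -1 + F)
l = 26/5 (l = 5 - 1/(-5) = 5 - 1*(-⅕) = 5 + ⅕ = 26/5 ≈ 5.2000)
Z(H) = -2 + H² (Z(H) = -2 + H*(H + 0) = -2 + H*H = -2 + H²)
Y = 21 (Y = (5 + (-2 + (-2)²))*(-1 + 4) = (5 + (-2 + 4))*3 = (5 + 2)*3 = 7*3 = 21)
(2*l - 3)*Y - 24 = (2*(26/5) - 3)*21 - 24 = (52/5 - 3)*21 - 24 = (37/5)*21 - 24 = 777/5 - 24 = 657/5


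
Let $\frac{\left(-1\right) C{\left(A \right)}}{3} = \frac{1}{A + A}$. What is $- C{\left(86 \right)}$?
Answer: $\frac{3}{172} \approx 0.017442$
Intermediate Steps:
$C{\left(A \right)} = - \frac{3}{2 A}$ ($C{\left(A \right)} = - \frac{3}{A + A} = - \frac{3}{2 A}$)
$- C{\left(86 \right)} = - \frac{-3}{2 \cdot 86} = \left(-1\right) \left(- \frac{3}{172}\right) = \frac{3}{172}$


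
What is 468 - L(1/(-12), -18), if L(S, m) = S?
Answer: 5617/12 ≈ 468.08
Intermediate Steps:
468 - L(1/(-12), -18) = 468 - 1/(-12) = 468 - 1*(-1/12) = 468 + 1/12 = 5617/12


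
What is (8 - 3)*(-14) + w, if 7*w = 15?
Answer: -475/7 ≈ -67.857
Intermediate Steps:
w = 15/7 (w = (⅐)*15 = 15/7 ≈ 2.1429)
(8 - 3)*(-14) + w = (8 - 3)*(-14) + 15/7 = 5*(-14) + 15/7 = -70 + 15/7 = -475/7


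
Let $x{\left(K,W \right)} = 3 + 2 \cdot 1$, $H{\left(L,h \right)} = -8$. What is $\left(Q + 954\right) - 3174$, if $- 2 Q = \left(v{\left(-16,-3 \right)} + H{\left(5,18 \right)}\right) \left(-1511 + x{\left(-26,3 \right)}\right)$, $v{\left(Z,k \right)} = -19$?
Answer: $-22551$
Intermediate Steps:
$x{\left(K,W \right)} = 5$ ($x{\left(K,W \right)} = 3 + 2 = 5$)
$Q = -20331$ ($Q = - \frac{\left(-19 - 8\right) \left(-1511 + 5\right)}{2} = - \frac{\left(-27\right) \left(-1506\right)}{2} = \left(- \frac{1}{2}\right) 40662 = -20331$)
$\left(Q + 954\right) - 3174 = \left(-20331 + 954\right) - 3174 = -19377 - 3174 = -22551$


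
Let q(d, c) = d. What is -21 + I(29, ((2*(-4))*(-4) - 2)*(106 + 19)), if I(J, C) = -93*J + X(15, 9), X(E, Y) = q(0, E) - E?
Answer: -2733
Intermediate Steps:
X(E, Y) = -E (X(E, Y) = 0 - E = -E)
I(J, C) = -15 - 93*J (I(J, C) = -93*J - 1*15 = -93*J - 15 = -15 - 93*J)
-21 + I(29, ((2*(-4))*(-4) - 2)*(106 + 19)) = -21 + (-15 - 93*29) = -21 + (-15 - 2697) = -21 - 2712 = -2733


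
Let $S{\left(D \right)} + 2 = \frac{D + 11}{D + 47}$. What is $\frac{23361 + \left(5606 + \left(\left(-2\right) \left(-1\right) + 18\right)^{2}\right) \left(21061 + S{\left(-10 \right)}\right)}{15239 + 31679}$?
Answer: $\frac{4680643461}{1735966} \approx 2696.3$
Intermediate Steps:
$S{\left(D \right)} = -2 + \frac{11 + D}{47 + D}$ ($S{\left(D \right)} = -2 + \frac{D + 11}{D + 47} = -2 + \frac{11 + D}{47 + D}$)
$\frac{23361 + \left(5606 + \left(\left(-2\right) \left(-1\right) + 18\right)^{2}\right) \left(21061 + S{\left(-10 \right)}\right)}{15239 + 31679} = \frac{23361 + \left(5606 + \left(\left(-2\right) \left(-1\right) + 18\right)^{2}\right) \left(21061 + \frac{-83 - -10}{47 - 10}\right)}{15239 + 31679} = \frac{23361 + \left(5606 + \left(2 + 18\right)^{2}\right) \left(21061 + \frac{-83 + 10}{37}\right)}{46918} = \left(23361 + \left(5606 + 20^{2}\right) \left(21061 + \frac{1}{37} \left(-73\right)\right)\right) \frac{1}{46918} = \left(23361 + \left(5606 + 400\right) \left(21061 - \frac{73}{37}\right)\right) \frac{1}{46918} = \left(23361 + 6006 \cdot \frac{779184}{37}\right) \frac{1}{46918} = \left(23361 + \frac{4679779104}{37}\right) \frac{1}{46918} = \frac{4680643461}{37} \cdot \frac{1}{46918} = \frac{4680643461}{1735966}$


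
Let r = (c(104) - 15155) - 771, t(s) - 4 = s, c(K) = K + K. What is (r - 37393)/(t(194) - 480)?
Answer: 53111/282 ≈ 188.34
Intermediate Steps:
c(K) = 2*K
t(s) = 4 + s
r = -15718 (r = (2*104 - 15155) - 771 = (208 - 15155) - 771 = -14947 - 771 = -15718)
(r - 37393)/(t(194) - 480) = (-15718 - 37393)/((4 + 194) - 480) = -53111/(198 - 480) = -53111/(-282) = -53111*(-1/282) = 53111/282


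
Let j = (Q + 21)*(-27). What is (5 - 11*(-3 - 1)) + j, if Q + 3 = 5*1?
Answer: -572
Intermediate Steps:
Q = 2 (Q = -3 + 5*1 = -3 + 5 = 2)
j = -621 (j = (2 + 21)*(-27) = 23*(-27) = -621)
(5 - 11*(-3 - 1)) + j = (5 - 11*(-3 - 1)) - 621 = (5 - (-44)) - 621 = (5 - 11*(-4)) - 621 = (5 + 44) - 621 = 49 - 621 = -572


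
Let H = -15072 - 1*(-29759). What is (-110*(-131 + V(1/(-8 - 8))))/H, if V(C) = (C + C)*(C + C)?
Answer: 461065/469984 ≈ 0.98102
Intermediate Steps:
H = 14687 (H = -15072 + 29759 = 14687)
V(C) = 4*C² (V(C) = (2*C)*(2*C) = 4*C²)
(-110*(-131 + V(1/(-8 - 8))))/H = -110*(-131 + 4*(1/(-8 - 8))²)/14687 = -110*(-131 + 4*(1/(-16))²)*(1/14687) = -110*(-131 + 4*(-1/16)²)*(1/14687) = -110*(-131 + 4*(1/256))*(1/14687) = -110*(-131 + 1/64)*(1/14687) = -110*(-8383/64)*(1/14687) = (461065/32)*(1/14687) = 461065/469984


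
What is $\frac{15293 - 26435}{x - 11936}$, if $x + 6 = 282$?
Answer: $\frac{5571}{5830} \approx 0.95557$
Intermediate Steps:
$x = 276$ ($x = -6 + 282 = 276$)
$\frac{15293 - 26435}{x - 11936} = \frac{15293 - 26435}{276 - 11936} = - \frac{11142}{-11660} = \left(-11142\right) \left(- \frac{1}{11660}\right) = \frac{5571}{5830}$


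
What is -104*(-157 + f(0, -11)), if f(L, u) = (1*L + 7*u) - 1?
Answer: 24440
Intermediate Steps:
f(L, u) = -1 + L + 7*u (f(L, u) = (L + 7*u) - 1 = -1 + L + 7*u)
-104*(-157 + f(0, -11)) = -104*(-157 + (-1 + 0 + 7*(-11))) = -104*(-157 + (-1 + 0 - 77)) = -104*(-157 - 78) = -104*(-235) = 24440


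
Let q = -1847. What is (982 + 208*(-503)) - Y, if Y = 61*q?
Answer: 9025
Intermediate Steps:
Y = -112667 (Y = 61*(-1847) = -112667)
(982 + 208*(-503)) - Y = (982 + 208*(-503)) - 1*(-112667) = (982 - 104624) + 112667 = -103642 + 112667 = 9025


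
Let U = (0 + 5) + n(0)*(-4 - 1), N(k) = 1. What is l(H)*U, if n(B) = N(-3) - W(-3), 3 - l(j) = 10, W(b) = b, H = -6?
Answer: 105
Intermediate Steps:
l(j) = -7 (l(j) = 3 - 1*10 = 3 - 10 = -7)
n(B) = 4 (n(B) = 1 - 1*(-3) = 1 + 3 = 4)
U = -15 (U = (0 + 5) + 4*(-4 - 1) = 5 + 4*(-5) = 5 - 20 = -15)
l(H)*U = -7*(-15) = 105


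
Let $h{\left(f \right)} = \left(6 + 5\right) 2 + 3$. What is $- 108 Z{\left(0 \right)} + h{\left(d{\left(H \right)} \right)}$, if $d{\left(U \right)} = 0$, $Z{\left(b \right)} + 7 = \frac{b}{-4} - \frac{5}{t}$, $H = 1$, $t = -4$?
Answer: $646$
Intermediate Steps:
$Z{\left(b \right)} = - \frac{23}{4} - \frac{b}{4}$ ($Z{\left(b \right)} = -7 + \left(\frac{b}{-4} - \frac{5}{-4}\right) = -7 + \left(b \left(- \frac{1}{4}\right) - - \frac{5}{4}\right) = -7 - \left(- \frac{5}{4} + \frac{b}{4}\right) = - \frac{23}{4} - \frac{b}{4}$)
$h{\left(f \right)} = 25$ ($h{\left(f \right)} = 11 \cdot 2 + 3 = 22 + 3 = 25$)
$- 108 Z{\left(0 \right)} + h{\left(d{\left(H \right)} \right)} = - 108 \left(- \frac{23}{4} - 0\right) + 25 = - 108 \left(- \frac{23}{4} + 0\right) + 25 = \left(-108\right) \left(- \frac{23}{4}\right) + 25 = 621 + 25 = 646$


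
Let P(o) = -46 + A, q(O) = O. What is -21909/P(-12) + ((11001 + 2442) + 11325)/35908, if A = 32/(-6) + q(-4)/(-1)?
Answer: 590910543/1274734 ≈ 463.56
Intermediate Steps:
A = -4/3 (A = 32/(-6) - 4/(-1) = 32*(-⅙) - 4*(-1) = -16/3 + 4 = -4/3 ≈ -1.3333)
P(o) = -142/3 (P(o) = -46 - 4/3 = -142/3)
-21909/P(-12) + ((11001 + 2442) + 11325)/35908 = -21909/(-142/3) + ((11001 + 2442) + 11325)/35908 = -21909*(-3/142) + (13443 + 11325)*(1/35908) = 65727/142 + 24768*(1/35908) = 65727/142 + 6192/8977 = 590910543/1274734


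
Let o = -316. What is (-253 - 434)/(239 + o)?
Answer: 687/77 ≈ 8.9221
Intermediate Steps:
(-253 - 434)/(239 + o) = (-253 - 434)/(239 - 316) = -687/(-77) = -687*(-1/77) = 687/77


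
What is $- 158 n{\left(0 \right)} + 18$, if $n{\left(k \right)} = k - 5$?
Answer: $808$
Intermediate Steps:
$n{\left(k \right)} = -5 + k$
$- 158 n{\left(0 \right)} + 18 = - 158 \left(-5 + 0\right) + 18 = \left(-158\right) \left(-5\right) + 18 = 790 + 18 = 808$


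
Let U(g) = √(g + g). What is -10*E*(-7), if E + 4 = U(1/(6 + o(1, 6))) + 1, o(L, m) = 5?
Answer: -210 + 70*√22/11 ≈ -180.15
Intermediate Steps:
U(g) = √2*√g (U(g) = √(2*g) = √2*√g)
E = -3 + √22/11 (E = -4 + (√2*√(1/(6 + 5)) + 1) = -4 + (√2*√(1/11) + 1) = -4 + (√2*(√11/11) + 1) = -4 + (√22/11 + 1) = -4 + (1 + √22/11) = -3 + √22/11 ≈ -2.5736)
-10*E*(-7) = -10*(-3 + √22/11)*(-7) = (30 - 10*√22/11)*(-7) = -210 + 70*√22/11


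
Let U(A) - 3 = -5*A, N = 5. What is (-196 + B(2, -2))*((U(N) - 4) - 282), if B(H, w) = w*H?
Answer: 61600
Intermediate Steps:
U(A) = 3 - 5*A
B(H, w) = H*w
(-196 + B(2, -2))*((U(N) - 4) - 282) = (-196 + 2*(-2))*(((3 - 5*5) - 4) - 282) = (-196 - 4)*(((3 - 25) - 4) - 282) = -200*((-22 - 4) - 282) = -200*(-26 - 282) = -200*(-308) = 61600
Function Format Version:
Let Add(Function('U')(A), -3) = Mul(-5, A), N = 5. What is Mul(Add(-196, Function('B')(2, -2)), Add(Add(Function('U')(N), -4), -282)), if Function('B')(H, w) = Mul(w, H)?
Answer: 61600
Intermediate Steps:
Function('U')(A) = Add(3, Mul(-5, A))
Function('B')(H, w) = Mul(H, w)
Mul(Add(-196, Function('B')(2, -2)), Add(Add(Function('U')(N), -4), -282)) = Mul(Add(-196, Mul(2, -2)), Add(Add(Add(3, Mul(-5, 5)), -4), -282)) = Mul(Add(-196, -4), Add(Add(Add(3, -25), -4), -282)) = Mul(-200, Add(Add(-22, -4), -282)) = Mul(-200, Add(-26, -282)) = Mul(-200, -308) = 61600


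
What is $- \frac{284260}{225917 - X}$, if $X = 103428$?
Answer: $- \frac{284260}{122489} \approx -2.3207$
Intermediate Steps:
$- \frac{284260}{225917 - X} = - \frac{284260}{225917 - 103428} = - \frac{284260}{122489}$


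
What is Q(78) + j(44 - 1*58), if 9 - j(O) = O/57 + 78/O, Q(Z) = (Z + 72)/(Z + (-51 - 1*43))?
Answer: 17371/3192 ≈ 5.4420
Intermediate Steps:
Q(Z) = (72 + Z)/(-94 + Z) (Q(Z) = (72 + Z)/(Z + (-51 - 43)) = (72 + Z)/(Z - 94) = (72 + Z)/(-94 + Z))
j(O) = 9 - 78/O - O/57 (j(O) = 9 - (O/57 + 78/O) = 9 - (78/O + O/57) = 9 + (-78/O - O/57) = 9 - 78/O - O/57)
Q(78) + j(44 - 1*58) = (72 + 78)/(-94 + 78) + (9 - 78/(44 - 1*58) - (44 - 1*58)/57) = 150/(-16) + (9 - 78/(44 - 58) - (44 - 58)/57) = -1/16*150 + (9 - 78/(-14) - 1/57*(-14)) = -75/8 + (9 - 78*(-1/14) + 14/57) = -75/8 + (9 + 39/7 + 14/57) = -75/8 + 5912/399 = 17371/3192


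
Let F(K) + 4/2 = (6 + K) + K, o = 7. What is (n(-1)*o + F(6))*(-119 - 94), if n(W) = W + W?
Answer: -426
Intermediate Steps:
n(W) = 2*W
F(K) = 4 + 2*K (F(K) = -2 + ((6 + K) + K) = -2 + (6 + 2*K) = 4 + 2*K)
(n(-1)*o + F(6))*(-119 - 94) = ((2*(-1))*7 + (4 + 2*6))*(-119 - 94) = (-2*7 + (4 + 12))*(-213) = (-14 + 16)*(-213) = 2*(-213) = -426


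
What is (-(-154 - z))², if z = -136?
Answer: 324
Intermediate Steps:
(-(-154 - z))² = (-(-154 - 1*(-136)))² = (-(-154 + 136))² = (-1*(-18))² = 18² = 324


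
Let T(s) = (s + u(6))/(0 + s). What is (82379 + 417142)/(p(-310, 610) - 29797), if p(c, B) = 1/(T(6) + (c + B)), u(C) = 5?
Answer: -904632531/53962361 ≈ -16.764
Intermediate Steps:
T(s) = (5 + s)/s (T(s) = (s + 5)/(0 + s) = (5 + s)/s)
p(c, B) = 1/(11/6 + B + c) (p(c, B) = 1/((5 + 6)/6 + (c + B)) = 1/((⅙)*11 + (B + c)) = 1/(11/6 + (B + c)) = 1/(11/6 + B + c))
(82379 + 417142)/(p(-310, 610) - 29797) = (82379 + 417142)/(6/(11 + 6*610 + 6*(-310)) - 29797) = 499521/(6/(11 + 3660 - 1860) - 29797) = 499521/(6/1811 - 29797) = 499521/(-53962361/1811) = 499521*(-1811/53962361) = -904632531/53962361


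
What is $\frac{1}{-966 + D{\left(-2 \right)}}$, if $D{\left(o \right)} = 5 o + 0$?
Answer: $- \frac{1}{976} \approx -0.0010246$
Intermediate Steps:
$D{\left(o \right)} = 5 o$
$\frac{1}{-966 + D{\left(-2 \right)}} = \frac{1}{-966 + 5 \left(-2\right)} = \frac{1}{-966 - 10} = \frac{1}{-976} = - \frac{1}{976}$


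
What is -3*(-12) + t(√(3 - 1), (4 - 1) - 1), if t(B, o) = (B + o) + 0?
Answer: 38 + √2 ≈ 39.414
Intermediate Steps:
t(B, o) = B + o
-3*(-12) + t(√(3 - 1), (4 - 1) - 1) = -3*(-12) + (√(3 - 1) + ((4 - 1) - 1)) = 36 + (√2 + (3 - 1)) = 36 + (√2 + 2) = 36 + (2 + √2) = 38 + √2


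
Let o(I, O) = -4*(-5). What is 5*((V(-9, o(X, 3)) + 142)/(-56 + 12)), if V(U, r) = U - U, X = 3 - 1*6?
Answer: -355/22 ≈ -16.136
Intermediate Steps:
X = -3 (X = 3 - 6 = -3)
o(I, O) = 20
V(U, r) = 0
5*((V(-9, o(X, 3)) + 142)/(-56 + 12)) = 5*((0 + 142)/(-56 + 12)) = 5*(142/(-44)) = 5*(142*(-1/44)) = 5*(-71/22) = -355/22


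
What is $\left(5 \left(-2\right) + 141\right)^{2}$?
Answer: $17161$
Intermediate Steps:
$\left(5 \left(-2\right) + 141\right)^{2} = \left(-10 + 141\right)^{2} = 131^{2} = 17161$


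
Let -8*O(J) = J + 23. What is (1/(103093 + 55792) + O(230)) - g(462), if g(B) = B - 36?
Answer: -581677977/1271080 ≈ -457.63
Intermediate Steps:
O(J) = -23/8 - J/8 (O(J) = -(J + 23)/8 = -(23 + J)/8 = -23/8 - J/8)
g(B) = -36 + B
(1/(103093 + 55792) + O(230)) - g(462) = (1/(103093 + 55792) + (-23/8 - ⅛*230)) - (-36 + 462) = (1/158885 + (-23/8 - 115/4)) - 1*426 = (1/158885 - 253/8) - 426 = -40197897/1271080 - 426 = -581677977/1271080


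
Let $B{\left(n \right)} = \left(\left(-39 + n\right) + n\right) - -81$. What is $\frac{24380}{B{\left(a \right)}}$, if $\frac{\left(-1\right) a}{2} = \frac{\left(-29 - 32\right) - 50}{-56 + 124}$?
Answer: $\frac{82892}{165} \approx 502.38$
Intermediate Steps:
$a = \frac{111}{34}$ ($a = - 2 \frac{\left(-29 - 32\right) - 50}{-56 + 124} = - 2 \frac{-61 - 50}{68} = - 2 \left(\left(-111\right) \frac{1}{68}\right) = \left(-2\right) \left(- \frac{111}{68}\right) = \frac{111}{34} \approx 3.2647$)
$B{\left(n \right)} = 42 + 2 n$ ($B{\left(n \right)} = \left(-39 + 2 n\right) + 81 = 42 + 2 n$)
$\frac{24380}{B{\left(a \right)}} = \frac{24380}{42 + 2 \cdot \frac{111}{34}} = \frac{24380}{42 + \frac{111}{17}} = \frac{24380}{\frac{825}{17}} = 24380 \cdot \frac{17}{825} = \frac{82892}{165}$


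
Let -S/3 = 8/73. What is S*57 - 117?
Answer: -9909/73 ≈ -135.74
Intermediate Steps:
S = -24/73 ≈ -0.32877
S*57 - 117 = -24/73*57 - 117 = -1368/73 - 117 = -9909/73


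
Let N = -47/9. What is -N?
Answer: 47/9 ≈ 5.2222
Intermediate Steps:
N = -47/9 (N = (1/9)*(-47) = -47/9 ≈ -5.2222)
-N = -1*(-47/9) = 47/9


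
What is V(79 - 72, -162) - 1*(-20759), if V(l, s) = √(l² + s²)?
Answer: 20759 + √26293 ≈ 20921.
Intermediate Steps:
V(79 - 72, -162) - 1*(-20759) = √((79 - 72)² + (-162)²) - 1*(-20759) = √(7² + 26244) + 20759 = √(49 + 26244) + 20759 = √26293 + 20759 = 20759 + √26293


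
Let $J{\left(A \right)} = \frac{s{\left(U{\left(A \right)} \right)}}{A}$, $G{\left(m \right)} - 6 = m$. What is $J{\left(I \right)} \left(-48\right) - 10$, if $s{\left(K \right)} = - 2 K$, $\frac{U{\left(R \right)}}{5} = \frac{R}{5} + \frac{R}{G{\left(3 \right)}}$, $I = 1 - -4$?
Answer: $\frac{418}{3} \approx 139.33$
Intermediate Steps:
$G{\left(m \right)} = 6 + m$
$I = 5$ ($I = 1 + 4 = 5$)
$U{\left(R \right)} = \frac{14 R}{9}$ ($U{\left(R \right)} = 5 \left(\frac{R}{5} + \frac{R}{6 + 3}\right) = 5 \left(R \frac{1}{5} + \frac{R}{9}\right) = 5 \left(\frac{R}{5} + R \frac{1}{9}\right) = 5 \left(\frac{R}{5} + \frac{R}{9}\right) = 5 \frac{14 R}{45} = \frac{14 R}{9}$)
$J{\left(A \right)} = - \frac{28}{9}$ ($J{\left(A \right)} = \frac{\left(-2\right) \frac{14 A}{9}}{A} = \frac{\left(- \frac{28}{9}\right) A}{A} = - \frac{28}{9}$)
$J{\left(I \right)} \left(-48\right) - 10 = \left(- \frac{28}{9}\right) \left(-48\right) - 10 = \frac{448}{3} - 10 = \frac{418}{3}$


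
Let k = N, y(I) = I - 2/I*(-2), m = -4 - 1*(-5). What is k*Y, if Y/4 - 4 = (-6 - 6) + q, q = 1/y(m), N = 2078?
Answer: -324168/5 ≈ -64834.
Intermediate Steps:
m = 1 (m = -4 + 5 = 1)
y(I) = I + 4/I
k = 2078
q = 1/5 (q = 1/(1 + 4/1) = 1/(1 + 4*1) = 1/(1 + 4) = 1/5 ≈ 0.20000)
Y = -156/5 (Y = 16 + 4*((-6 - 6) + 1/5) = 16 + 4*(-12 + 1/5) = 16 + 4*(-59/5) = 16 - 236/5 = -156/5 ≈ -31.200)
k*Y = 2078*(-156/5) = -324168/5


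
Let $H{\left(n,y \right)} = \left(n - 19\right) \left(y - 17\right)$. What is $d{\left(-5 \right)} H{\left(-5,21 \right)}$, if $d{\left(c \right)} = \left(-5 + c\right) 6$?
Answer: $5760$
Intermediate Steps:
$d{\left(c \right)} = -30 + 6 c$
$H{\left(n,y \right)} = \left(-19 + n\right) \left(-17 + y\right)$
$d{\left(-5 \right)} H{\left(-5,21 \right)} = \left(-30 + 6 \left(-5\right)\right) \left(323 - 399 - -85 - 105\right) = \left(-30 - 30\right) \left(323 - 399 + 85 - 105\right) = \left(-60\right) \left(-96\right) = 5760$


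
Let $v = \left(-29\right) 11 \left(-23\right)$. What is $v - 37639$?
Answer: $-30302$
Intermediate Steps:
$v = 7337$ ($v = \left(-319\right) \left(-23\right) = 7337$)
$v - 37639 = 7337 - 37639 = -30302$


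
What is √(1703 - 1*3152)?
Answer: 3*I*√161 ≈ 38.066*I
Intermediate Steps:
√(1703 - 1*3152) = √(1703 - 3152) = √(-1449) = 3*I*√161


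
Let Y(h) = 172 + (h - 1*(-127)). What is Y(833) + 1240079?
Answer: 1241211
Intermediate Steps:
Y(h) = 299 + h (Y(h) = 172 + (h + 127) = 172 + (127 + h) = 299 + h)
Y(833) + 1240079 = (299 + 833) + 1240079 = 1132 + 1240079 = 1241211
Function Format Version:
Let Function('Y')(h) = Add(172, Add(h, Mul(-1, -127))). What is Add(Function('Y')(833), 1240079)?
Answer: 1241211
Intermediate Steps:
Function('Y')(h) = Add(299, h) (Function('Y')(h) = Add(172, Add(h, 127)) = Add(172, Add(127, h)) = Add(299, h))
Add(Function('Y')(833), 1240079) = Add(Add(299, 833), 1240079) = Add(1132, 1240079) = 1241211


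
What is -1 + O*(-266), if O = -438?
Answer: 116507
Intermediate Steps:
-1 + O*(-266) = -1 - 438*(-266) = -1 + 116508 = 116507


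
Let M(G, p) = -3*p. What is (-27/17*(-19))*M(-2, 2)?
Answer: -3078/17 ≈ -181.06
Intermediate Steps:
(-27/17*(-19))*M(-2, 2) = (-27/17*(-19))*(-3*2) = (-27*1/17*(-19))*(-6) = -27/17*(-19)*(-6) = (513/17)*(-6) = -3078/17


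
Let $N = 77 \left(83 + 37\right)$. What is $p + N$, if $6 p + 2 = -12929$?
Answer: $\frac{42509}{6} \approx 7084.8$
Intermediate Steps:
$p = - \frac{12931}{6}$ ($p = - \frac{1}{3} + \frac{1}{6} \left(-12929\right) = - \frac{1}{3} - \frac{12929}{6} = - \frac{12931}{6} \approx -2155.2$)
$N = 9240$ ($N = 77 \cdot 120 = 9240$)
$p + N = - \frac{12931}{6} + 9240 = \frac{42509}{6}$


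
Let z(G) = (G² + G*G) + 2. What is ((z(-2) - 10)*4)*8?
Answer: 0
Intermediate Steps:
z(G) = 2 + 2*G² (z(G) = (G² + G²) + 2 = 2*G² + 2 = 2 + 2*G²)
((z(-2) - 10)*4)*8 = (((2 + 2*(-2)²) - 10)*4)*8 = (((2 + 2*4) - 10)*4)*8 = (((2 + 8) - 10)*4)*8 = ((10 - 10)*4)*8 = (0*4)*8 = 0*8 = 0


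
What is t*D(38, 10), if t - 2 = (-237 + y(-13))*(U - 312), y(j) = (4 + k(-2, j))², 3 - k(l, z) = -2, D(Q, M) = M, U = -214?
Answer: 820580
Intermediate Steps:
k(l, z) = 5 (k(l, z) = 3 - 1*(-2) = 3 + 2 = 5)
y(j) = 81 (y(j) = (4 + 5)² = 9² = 81)
t = 82058 (t = 2 + (-237 + 81)*(-214 - 312) = 2 - 156*(-526) = 2 + 82056 = 82058)
t*D(38, 10) = 82058*10 = 820580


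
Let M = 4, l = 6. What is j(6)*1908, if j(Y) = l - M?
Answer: 3816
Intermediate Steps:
j(Y) = 2 (j(Y) = 6 - 1*4 = 6 - 4 = 2)
j(6)*1908 = 2*1908 = 3816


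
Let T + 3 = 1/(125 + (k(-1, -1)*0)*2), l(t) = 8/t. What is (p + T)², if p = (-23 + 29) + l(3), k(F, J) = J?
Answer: 4528384/140625 ≈ 32.202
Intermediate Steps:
p = 26/3 (p = (-23 + 29) + 8/3 = 6 + 8*(⅓) = 6 + 8/3 = 26/3 ≈ 8.6667)
T = -374/125 (T = -3 + 1/(125 - 1*0*2) = -3 + 1/(125 + 0*2) = -3 + 1/(125 + 0) = -3 + 1/125 = -374/125 ≈ -2.9920)
(p + T)² = (26/3 - 374/125)² = (2128/375)² = 4528384/140625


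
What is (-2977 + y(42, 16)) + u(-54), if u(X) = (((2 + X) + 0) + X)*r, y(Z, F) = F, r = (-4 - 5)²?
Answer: -11547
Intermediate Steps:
r = 81 (r = (-9)² = 81)
u(X) = 162 + 162*X (u(X) = (((2 + X) + 0) + X)*81 = ((2 + X) + X)*81 = (2 + 2*X)*81 = 162 + 162*X)
(-2977 + y(42, 16)) + u(-54) = (-2977 + 16) + (162 + 162*(-54)) = -2961 + (162 - 8748) = -2961 - 8586 = -11547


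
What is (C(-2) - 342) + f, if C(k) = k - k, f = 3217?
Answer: 2875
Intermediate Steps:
C(k) = 0
(C(-2) - 342) + f = (0 - 342) + 3217 = -342 + 3217 = 2875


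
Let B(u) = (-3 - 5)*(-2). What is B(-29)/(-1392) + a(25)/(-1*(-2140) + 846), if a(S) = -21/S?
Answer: -76477/6494550 ≈ -0.011776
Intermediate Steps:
B(u) = 16 (B(u) = -8*(-2) = 16)
B(-29)/(-1392) + a(25)/(-1*(-2140) + 846) = 16/(-1392) + (-21/25)/(-1*(-2140) + 846) = 16*(-1/1392) + (-21*1/25)/(2140 + 846) = -1/87 - 21/25/2986 = -1/87 - 21/25*1/2986 = -1/87 - 21/74650 = -76477/6494550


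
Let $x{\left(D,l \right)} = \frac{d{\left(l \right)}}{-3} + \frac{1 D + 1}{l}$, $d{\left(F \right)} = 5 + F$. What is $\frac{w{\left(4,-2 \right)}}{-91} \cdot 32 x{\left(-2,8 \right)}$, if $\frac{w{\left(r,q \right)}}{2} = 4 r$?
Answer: $\frac{13696}{273} \approx 50.169$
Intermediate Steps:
$x{\left(D,l \right)} = - \frac{5}{3} - \frac{l}{3} + \frac{1 + D}{l}$ ($x{\left(D,l \right)} = \frac{5 + l}{-3} + \frac{1 D + 1}{l} = \left(5 + l\right) \left(- \frac{1}{3}\right) + \frac{D + 1}{l} = \left(- \frac{5}{3} - \frac{l}{3}\right) + \frac{1 + D}{l} = - \frac{5}{3} - \frac{l}{3} + \frac{1 + D}{l}$)
$w{\left(r,q \right)} = 8 r$ ($w{\left(r,q \right)} = 2 \cdot 4 r = 8 r$)
$\frac{w{\left(4,-2 \right)}}{-91} \cdot 32 x{\left(-2,8 \right)} = \frac{8 \cdot 4}{-91} \cdot 32 \frac{1 - 2 - \frac{8 \left(5 + 8\right)}{3}}{8} = 32 \left(- \frac{1}{91}\right) 32 \frac{1 - 2 - \frac{8}{3} \cdot 13}{8} = \left(- \frac{32}{91}\right) 32 \frac{1 - 2 - \frac{104}{3}}{8} = - \frac{1024 \cdot \frac{1}{8} \left(- \frac{107}{3}\right)}{91} = \left(- \frac{1024}{91}\right) \left(- \frac{107}{24}\right) = \frac{13696}{273}$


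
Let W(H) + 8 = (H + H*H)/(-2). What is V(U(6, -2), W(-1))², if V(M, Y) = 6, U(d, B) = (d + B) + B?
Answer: 36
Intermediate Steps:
U(d, B) = d + 2*B (U(d, B) = (B + d) + B = d + 2*B)
W(H) = -8 - H/2 - H²/2 (W(H) = -8 + (H + H*H)/(-2) = -8 + (H + H²)*(-½) = -8 + (-H/2 - H²/2) = -8 - H/2 - H²/2)
V(U(6, -2), W(-1))² = 6² = 36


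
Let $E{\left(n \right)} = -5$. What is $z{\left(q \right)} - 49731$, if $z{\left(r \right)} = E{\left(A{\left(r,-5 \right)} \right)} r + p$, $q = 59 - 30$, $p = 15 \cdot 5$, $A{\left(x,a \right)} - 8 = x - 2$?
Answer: $-49801$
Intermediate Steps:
$A{\left(x,a \right)} = 6 + x$ ($A{\left(x,a \right)} = 8 + \left(x - 2\right) = 8 + \left(-2 + x\right) = 6 + x$)
$p = 75$
$q = 29$ ($q = 59 - 30 = 29$)
$z{\left(r \right)} = 75 - 5 r$ ($z{\left(r \right)} = - 5 r + 75 = 75 - 5 r$)
$z{\left(q \right)} - 49731 = \left(75 - 145\right) - 49731 = -70 - 49731 = -49801$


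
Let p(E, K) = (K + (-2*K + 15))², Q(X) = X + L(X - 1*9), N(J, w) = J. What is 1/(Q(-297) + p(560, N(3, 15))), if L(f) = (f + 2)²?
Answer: 1/92263 ≈ 1.0839e-5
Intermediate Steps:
L(f) = (2 + f)²
Q(X) = X + (-7 + X)² (Q(X) = X + (2 + (X - 1*9))² = X + (2 + (X - 9))² = X + (2 + (-9 + X))² = X + (-7 + X)²)
p(E, K) = (15 - K)² (p(E, K) = (K + (15 - 2*K))² = (15 - K)²)
1/(Q(-297) + p(560, N(3, 15))) = 1/((-297 + (-7 - 297)²) + (-15 + 3)²) = 1/((-297 + (-304)²) + (-12)²) = 1/((-297 + 92416) + 144) = 1/(92119 + 144) = 1/92263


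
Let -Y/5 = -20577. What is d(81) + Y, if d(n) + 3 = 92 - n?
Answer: 102893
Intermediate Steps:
d(n) = 89 - n (d(n) = -3 + (92 - n) = 89 - n)
Y = 102885 (Y = -5*(-20577) = 102885)
d(81) + Y = (89 - 1*81) + 102885 = (89 - 81) + 102885 = 8 + 102885 = 102893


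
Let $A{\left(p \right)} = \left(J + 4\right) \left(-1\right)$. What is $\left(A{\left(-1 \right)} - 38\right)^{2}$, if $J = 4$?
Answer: $2116$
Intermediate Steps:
$A{\left(p \right)} = -8$ ($A{\left(p \right)} = \left(4 + 4\right) \left(-1\right) = 8 \left(-1\right) = -8$)
$\left(A{\left(-1 \right)} - 38\right)^{2} = \left(-8 - 38\right)^{2} = \left(-46\right)^{2} = 2116$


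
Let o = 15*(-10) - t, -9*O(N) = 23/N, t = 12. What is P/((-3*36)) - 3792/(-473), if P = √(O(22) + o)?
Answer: 3792/473 - I*√706178/7128 ≈ 8.0169 - 0.11789*I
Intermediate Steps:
O(N) = -23/(9*N)
o = -162 (o = 15*(-10) - 1*12 = -150 - 12 = -162)
P = I*√706178/66 (P = √(-23/9/22 - 162) = √(-23/9*1/22 - 162) = √(-23/198 - 162) = √(-32099/198) = I*√706178/66 ≈ 12.732*I)
P/((-3*36)) - 3792/(-473) = (I*√706178/66)/((-3*36)) - 3792/(-473) = (I*√706178/66)/(-108) - 3792*(-1/473) = (I*√706178/66)*(-1/108) + 3792/473 = -I*√706178/7128 + 3792/473 = 3792/473 - I*√706178/7128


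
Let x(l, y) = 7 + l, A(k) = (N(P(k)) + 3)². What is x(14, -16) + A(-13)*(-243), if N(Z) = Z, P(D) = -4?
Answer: -222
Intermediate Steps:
A(k) = 1 (A(k) = (-4 + 3)² = (-1)² = 1)
x(14, -16) + A(-13)*(-243) = (7 + 14) + 1*(-243) = 21 - 243 = -222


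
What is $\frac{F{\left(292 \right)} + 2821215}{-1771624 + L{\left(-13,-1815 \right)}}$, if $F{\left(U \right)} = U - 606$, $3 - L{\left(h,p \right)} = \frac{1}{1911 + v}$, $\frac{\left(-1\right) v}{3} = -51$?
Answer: $- \frac{5822339664}{3656625745} \approx -1.5923$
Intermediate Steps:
$v = 153$ ($v = \left(-3\right) \left(-51\right) = 153$)
$L{\left(h,p \right)} = \frac{6191}{2064}$ ($L{\left(h,p \right)} = 3 - \frac{1}{1911 + 153} = 3 - \frac{1}{2064} = \frac{6191}{2064}$)
$F{\left(U \right)} = -606 + U$
$\frac{F{\left(292 \right)} + 2821215}{-1771624 + L{\left(-13,-1815 \right)}} = \frac{\left(-606 + 292\right) + 2821215}{-1771624 + \frac{6191}{2064}} = \frac{-314 + 2821215}{- \frac{3656625745}{2064}} = 2820901 \left(- \frac{2064}{3656625745}\right) = - \frac{5822339664}{3656625745}$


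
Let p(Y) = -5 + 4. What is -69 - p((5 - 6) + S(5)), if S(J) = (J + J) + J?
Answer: -68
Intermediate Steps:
S(J) = 3*J (S(J) = 2*J + J = 3*J)
p(Y) = -1
-69 - p((5 - 6) + S(5)) = -69 - 1*(-1) = -69 + 1 = -68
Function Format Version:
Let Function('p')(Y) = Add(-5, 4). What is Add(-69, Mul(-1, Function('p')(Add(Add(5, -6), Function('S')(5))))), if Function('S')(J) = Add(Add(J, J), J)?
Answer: -68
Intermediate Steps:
Function('S')(J) = Mul(3, J) (Function('S')(J) = Add(Mul(2, J), J) = Mul(3, J))
Function('p')(Y) = -1
Add(-69, Mul(-1, Function('p')(Add(Add(5, -6), Function('S')(5))))) = Add(-69, Mul(-1, -1)) = Add(-69, 1) = -68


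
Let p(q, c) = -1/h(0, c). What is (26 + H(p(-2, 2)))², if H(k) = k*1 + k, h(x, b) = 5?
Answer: 16384/25 ≈ 655.36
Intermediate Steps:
p(q, c) = -⅕ (p(q, c) = -1/5 = -1*⅕ = -⅕)
H(k) = 2*k (H(k) = k + k = 2*k)
(26 + H(p(-2, 2)))² = (26 + 2*(-⅕))² = (26 - ⅖)² = (128/5)² = 16384/25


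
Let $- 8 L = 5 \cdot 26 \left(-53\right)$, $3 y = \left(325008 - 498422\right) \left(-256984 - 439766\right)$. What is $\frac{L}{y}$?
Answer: $\frac{689}{32220321200} \approx 2.1384 \cdot 10^{-8}$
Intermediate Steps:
$y = 40275401500$ ($y = \frac{\left(325008 - 498422\right) \left(-256984 - 439766\right)}{3} = \frac{\left(-173414\right) \left(-696750\right)}{3} = \frac{1}{3} \cdot 120826204500 = 40275401500$)
$L = \frac{3445}{4}$ ($L = - \frac{5 \cdot 26 \left(-53\right)}{8} = - \frac{130 \left(-53\right)}{8} = \left(- \frac{1}{8}\right) \left(-6890\right) = \frac{3445}{4} \approx 861.25$)
$\frac{L}{y} = \frac{3445}{4 \cdot 40275401500} = \frac{3445}{4} \cdot \frac{1}{40275401500} = \frac{689}{32220321200}$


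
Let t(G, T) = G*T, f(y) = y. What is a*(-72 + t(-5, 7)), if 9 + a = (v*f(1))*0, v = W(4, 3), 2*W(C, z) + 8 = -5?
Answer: 963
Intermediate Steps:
W(C, z) = -13/2 (W(C, z) = -4 + (½)*(-5) = -4 - 5/2 = -13/2)
v = -13/2 ≈ -6.5000
a = -9 (a = -9 - 13/2*1*0 = -9 - 13/2*0 = -9 + 0 = -9)
a*(-72 + t(-5, 7)) = -9*(-72 - 5*7) = -9*(-72 - 35) = -9*(-107) = 963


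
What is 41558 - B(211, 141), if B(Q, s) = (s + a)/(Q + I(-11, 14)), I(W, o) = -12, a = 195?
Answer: 8269706/199 ≈ 41556.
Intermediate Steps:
B(Q, s) = (195 + s)/(-12 + Q) (B(Q, s) = (s + 195)/(Q - 12) = (195 + s)/(-12 + Q))
41558 - B(211, 141) = 41558 - (195 + 141)/(-12 + 211) = 41558 - 336/199 = 8269706/199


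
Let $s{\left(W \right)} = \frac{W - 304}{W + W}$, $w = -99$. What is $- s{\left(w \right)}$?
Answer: $- \frac{403}{198} \approx -2.0354$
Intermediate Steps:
$s{\left(W \right)} = \frac{-304 + W}{2 W}$
$- s{\left(w \right)} = - \frac{-304 - 99}{2 \left(-99\right)} = - \frac{\left(-1\right) \left(-403\right)}{2 \cdot 99} = \left(-1\right) \frac{403}{198} = - \frac{403}{198}$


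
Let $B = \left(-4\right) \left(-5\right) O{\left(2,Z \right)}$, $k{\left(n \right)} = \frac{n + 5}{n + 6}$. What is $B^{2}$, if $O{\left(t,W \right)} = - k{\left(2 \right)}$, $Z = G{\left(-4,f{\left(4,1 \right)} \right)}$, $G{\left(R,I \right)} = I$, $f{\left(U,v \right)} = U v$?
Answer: $\frac{1225}{4} \approx 306.25$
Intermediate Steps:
$k{\left(n \right)} = \frac{5 + n}{6 + n}$
$Z = 4$ ($Z = 4 \cdot 1 = 4$)
$O{\left(t,W \right)} = - \frac{7}{8}$ ($O{\left(t,W \right)} = - \frac{5 + 2}{6 + 2} = - \frac{7}{8}$)
$B = - \frac{35}{2}$ ($B = \left(-4\right) \left(-5\right) \left(- \frac{7}{8}\right) = 20 \left(- \frac{7}{8}\right) = - \frac{35}{2} \approx -17.5$)
$B^{2} = \left(- \frac{35}{2}\right)^{2} = \frac{1225}{4}$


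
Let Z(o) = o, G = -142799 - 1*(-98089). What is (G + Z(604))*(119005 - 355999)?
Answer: 10452857364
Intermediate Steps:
G = -44710 (G = -142799 + 98089 = -44710)
(G + Z(604))*(119005 - 355999) = (-44710 + 604)*(119005 - 355999) = -44106*(-236994) = 10452857364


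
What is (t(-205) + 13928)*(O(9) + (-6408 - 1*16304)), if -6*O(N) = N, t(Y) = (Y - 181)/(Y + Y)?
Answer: -129713754891/410 ≈ -3.1638e+8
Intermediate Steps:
t(Y) = (-181 + Y)/(2*Y) (t(Y) = (-181 + Y)/((2*Y)) = (-181 + Y)*(1/(2*Y)) = (-181 + Y)/(2*Y))
O(N) = -N/6
(t(-205) + 13928)*(O(9) + (-6408 - 1*16304)) = ((½)*(-181 - 205)/(-205) + 13928)*(-⅙*9 + (-6408 - 1*16304)) = ((½)*(-1/205)*(-386) + 13928)*(-3/2 + (-6408 - 16304)) = (193/205 + 13928)*(-3/2 - 22712) = (2855433/205)*(-45427/2) = -129713754891/410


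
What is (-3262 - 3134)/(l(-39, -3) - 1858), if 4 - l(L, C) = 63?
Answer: 2132/639 ≈ 3.3365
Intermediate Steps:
l(L, C) = -59 (l(L, C) = 4 - 1*63 = 4 - 63 = -59)
(-3262 - 3134)/(l(-39, -3) - 1858) = (-3262 - 3134)/(-59 - 1858) = -6396/(-1917) = -6396*(-1/1917) = 2132/639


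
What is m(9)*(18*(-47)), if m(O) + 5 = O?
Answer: -3384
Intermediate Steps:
m(O) = -5 + O
m(9)*(18*(-47)) = (-5 + 9)*(18*(-47)) = 4*(-846) = -3384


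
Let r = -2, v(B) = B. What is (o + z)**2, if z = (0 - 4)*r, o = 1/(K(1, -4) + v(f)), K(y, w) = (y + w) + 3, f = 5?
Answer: 1681/25 ≈ 67.240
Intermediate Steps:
K(y, w) = 3 + w + y (K(y, w) = (w + y) + 3 = 3 + w + y)
o = 1/5 (o = 1/((3 - 4 + 1) + 5) = 1/(0 + 5) = 1/5 ≈ 0.20000)
z = 8 (z = (0 - 4)*(-2) = -4*(-2) = 8)
(o + z)**2 = (1/5 + 8)**2 = (41/5)**2 = 1681/25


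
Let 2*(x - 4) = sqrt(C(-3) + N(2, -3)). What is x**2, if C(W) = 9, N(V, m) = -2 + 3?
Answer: (8 + sqrt(10))**2/4 ≈ 31.149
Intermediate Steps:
N(V, m) = 1
x = 4 + sqrt(10)/2 (x = 4 + sqrt(9 + 1)/2 = 4 + sqrt(10)/2 ≈ 5.5811)
x**2 = (4 + sqrt(10)/2)**2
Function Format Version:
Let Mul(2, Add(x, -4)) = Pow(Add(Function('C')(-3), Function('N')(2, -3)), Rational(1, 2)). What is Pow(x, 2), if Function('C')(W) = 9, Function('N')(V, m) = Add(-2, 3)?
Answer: Mul(Rational(1, 4), Pow(Add(8, Pow(10, Rational(1, 2))), 2)) ≈ 31.149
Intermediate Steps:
Function('N')(V, m) = 1
x = Add(4, Mul(Rational(1, 2), Pow(10, Rational(1, 2)))) (x = Add(4, Mul(Rational(1, 2), Pow(Add(9, 1), Rational(1, 2)))) = Add(4, Mul(Rational(1, 2), Pow(10, Rational(1, 2)))) ≈ 5.5811)
Pow(x, 2) = Pow(Add(4, Mul(Rational(1, 2), Pow(10, Rational(1, 2)))), 2)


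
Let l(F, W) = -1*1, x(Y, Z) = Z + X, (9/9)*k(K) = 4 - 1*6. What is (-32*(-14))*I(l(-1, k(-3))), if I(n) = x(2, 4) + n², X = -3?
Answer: 896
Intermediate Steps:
k(K) = -2 (k(K) = 4 - 1*6 = 4 - 6 = -2)
x(Y, Z) = -3 + Z (x(Y, Z) = Z - 3 = -3 + Z)
l(F, W) = -1
I(n) = 1 + n² (I(n) = (-3 + 4) + n² = 1 + n²)
(-32*(-14))*I(l(-1, k(-3))) = (-32*(-14))*(1 + (-1)²) = 448*(1 + 1) = 448*2 = 896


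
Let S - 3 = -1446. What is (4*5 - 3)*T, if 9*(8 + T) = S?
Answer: -8585/3 ≈ -2861.7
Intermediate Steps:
S = -1443 (S = 3 - 1446 = -1443)
T = -505/3 (T = -8 + (⅑)*(-1443) = -8 - 481/3 = -505/3 ≈ -168.33)
(4*5 - 3)*T = (4*5 - 3)*(-505/3) = (20 - 3)*(-505/3) = 17*(-505/3) = -8585/3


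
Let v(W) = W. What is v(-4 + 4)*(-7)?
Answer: 0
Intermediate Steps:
v(-4 + 4)*(-7) = (-4 + 4)*(-7) = 0*(-7) = 0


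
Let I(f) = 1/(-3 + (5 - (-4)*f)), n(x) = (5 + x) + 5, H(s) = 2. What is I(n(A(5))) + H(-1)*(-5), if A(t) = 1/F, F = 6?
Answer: -1277/128 ≈ -9.9766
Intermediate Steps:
A(t) = ⅙ (A(t) = 1/6 = ⅙)
n(x) = 10 + x
I(f) = 1/(2 + 4*f) (I(f) = 1/(-3 + (5 + 4*f)) = 1/(2 + 4*f))
I(n(A(5))) + H(-1)*(-5) = 1/(2*(1 + 2*(10 + ⅙))) + 2*(-5) = 1/(2*(1 + 2*(61/6))) - 10 = 1/(2*(1 + 61/3)) - 10 = 1/(2*(64/3)) - 10 = (½)*(3/64) - 10 = 3/128 - 10 = -1277/128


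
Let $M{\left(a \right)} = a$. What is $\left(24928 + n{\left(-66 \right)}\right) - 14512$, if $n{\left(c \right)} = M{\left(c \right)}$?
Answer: $10350$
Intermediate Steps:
$n{\left(c \right)} = c$
$\left(24928 + n{\left(-66 \right)}\right) - 14512 = \left(24928 - 66\right) - 14512 = 24862 - 14512 = 10350$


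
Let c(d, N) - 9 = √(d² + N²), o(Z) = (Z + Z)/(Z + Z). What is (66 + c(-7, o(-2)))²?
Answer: 5675 + 750*√2 ≈ 6735.7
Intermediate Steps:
o(Z) = 1 (o(Z) = (2*Z)/((2*Z)) = (2*Z)*(1/(2*Z)) = 1)
c(d, N) = 9 + √(N² + d²) (c(d, N) = 9 + √(d² + N²) = 9 + √(N² + d²))
(66 + c(-7, o(-2)))² = (66 + (9 + √(1² + (-7)²)))² = (66 + (9 + √(1 + 49)))² = (66 + (9 + √50))² = (66 + (9 + 5*√2))² = (75 + 5*√2)²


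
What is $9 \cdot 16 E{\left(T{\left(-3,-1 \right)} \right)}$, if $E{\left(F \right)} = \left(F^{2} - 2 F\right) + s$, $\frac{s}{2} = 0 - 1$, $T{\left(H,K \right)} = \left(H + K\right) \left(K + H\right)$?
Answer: $31968$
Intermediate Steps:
$T{\left(H,K \right)} = \left(H + K\right)^{2}$ ($T{\left(H,K \right)} = \left(H + K\right) \left(H + K\right) = \left(H + K\right)^{2}$)
$s = -2$ ($s = 2 \left(0 - 1\right) = 2 \left(-1\right) = -2$)
$E{\left(F \right)} = -2 + F^{2} - 2 F$ ($E{\left(F \right)} = \left(F^{2} - 2 F\right) - 2 = -2 + F^{2} - 2 F$)
$9 \cdot 16 E{\left(T{\left(-3,-1 \right)} \right)} = 9 \cdot 16 \left(-2 + \left(\left(-3 - 1\right)^{2}\right)^{2} - 2 \left(-3 - 1\right)^{2}\right) = 144 \left(-2 + \left(\left(-4\right)^{2}\right)^{2} - 2 \left(-4\right)^{2}\right) = 144 \left(-2 + 16^{2} - 32\right) = 144 \left(-2 + 256 - 32\right) = 144 \cdot 222 = 31968$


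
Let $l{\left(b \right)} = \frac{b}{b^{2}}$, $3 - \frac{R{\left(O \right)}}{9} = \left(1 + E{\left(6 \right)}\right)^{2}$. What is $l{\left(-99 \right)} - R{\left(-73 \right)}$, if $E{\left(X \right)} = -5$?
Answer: $\frac{11582}{99} \approx 116.99$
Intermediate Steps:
$R{\left(O \right)} = -117$ ($R{\left(O \right)} = 27 - 9 \left(1 - 5\right)^{2} = 27 - 9 \left(-4\right)^{2} = 27 - 144 = -117$)
$l{\left(b \right)} = \frac{1}{b}$ ($l{\left(b \right)} = \frac{b}{b^{2}} = \frac{1}{b}$)
$l{\left(-99 \right)} - R{\left(-73 \right)} = \frac{1}{-99} - -117 = - \frac{1}{99} + 117 = \frac{11582}{99}$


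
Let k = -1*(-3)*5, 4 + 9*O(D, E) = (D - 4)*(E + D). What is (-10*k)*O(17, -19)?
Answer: 500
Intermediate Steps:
O(D, E) = -4/9 + (-4 + D)*(D + E)/9 (O(D, E) = -4/9 + ((D - 4)*(E + D))/9 = -4/9 + ((-4 + D)*(D + E))/9 = -4/9 + (-4 + D)*(D + E)/9)
k = 15 (k = 3*5 = 15)
(-10*k)*O(17, -19) = (-10*15)*(-4/9 - 4/9*17 - 4/9*(-19) + (1/9)*17**2 + (1/9)*17*(-19)) = -150*(-4/9 - 68/9 + 76/9 + (1/9)*289 - 323/9) = -150*(-4/9 - 68/9 + 76/9 + 289/9 - 323/9) = -150*(-10/3) = 500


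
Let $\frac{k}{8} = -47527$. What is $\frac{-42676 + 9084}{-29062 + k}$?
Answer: $\frac{16796}{204639} \approx 0.082076$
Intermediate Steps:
$k = -380216$ ($k = 8 \left(-47527\right) = -380216$)
$\frac{-42676 + 9084}{-29062 + k} = \frac{-42676 + 9084}{-29062 - 380216} = - \frac{33592}{-409278} = \left(-33592\right) \left(- \frac{1}{409278}\right) = \frac{16796}{204639}$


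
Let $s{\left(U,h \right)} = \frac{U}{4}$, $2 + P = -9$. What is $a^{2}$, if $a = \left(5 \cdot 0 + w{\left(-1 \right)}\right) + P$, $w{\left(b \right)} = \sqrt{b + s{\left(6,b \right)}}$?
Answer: $\frac{\left(22 - \sqrt{2}\right)^{2}}{4} \approx 105.94$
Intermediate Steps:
$P = -11$ ($P = -2 - 9 = -11$)
$s{\left(U,h \right)} = \frac{U}{4}$ ($s{\left(U,h \right)} = U \frac{1}{4} = \frac{U}{4}$)
$w{\left(b \right)} = \sqrt{\frac{3}{2} + b}$ ($w{\left(b \right)} = \sqrt{b + \frac{1}{4} \cdot 6} = \sqrt{b + \frac{3}{2}} = \sqrt{\frac{3}{2} + b}$)
$a = -11 + \frac{\sqrt{2}}{2}$ ($a = \left(5 \cdot 0 + \frac{\sqrt{6 + 4 \left(-1\right)}}{2}\right) - 11 = \left(0 + \frac{\sqrt{6 - 4}}{2}\right) - 11 = \left(0 + \frac{\sqrt{2}}{2}\right) - 11 = \frac{\sqrt{2}}{2} - 11 = -11 + \frac{\sqrt{2}}{2} \approx -10.293$)
$a^{2} = \left(-11 + \frac{\sqrt{2}}{2}\right)^{2}$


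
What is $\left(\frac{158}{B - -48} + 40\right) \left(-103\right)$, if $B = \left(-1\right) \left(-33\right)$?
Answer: $- \frac{349994}{81} \approx -4320.9$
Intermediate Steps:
$B = 33$
$\left(\frac{158}{B - -48} + 40\right) \left(-103\right) = \left(\frac{158}{33 - -48} + 40\right) \left(-103\right) = \left(\frac{158}{33 + 48} + 40\right) \left(-103\right) = \left(\frac{158}{81} + 40\right) \left(-103\right) = \frac{3398}{81} \left(-103\right) = - \frac{349994}{81}$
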